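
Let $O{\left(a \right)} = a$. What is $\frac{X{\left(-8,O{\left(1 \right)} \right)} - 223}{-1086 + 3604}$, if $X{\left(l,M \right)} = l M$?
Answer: $- \frac{231}{2518} \approx -0.091739$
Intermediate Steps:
$X{\left(l,M \right)} = M l$
$\frac{X{\left(-8,O{\left(1 \right)} \right)} - 223}{-1086 + 3604} = \frac{1 \left(-8\right) - 223}{-1086 + 3604} = \frac{-8 - 223}{2518} = \left(-231\right) \frac{1}{2518} = - \frac{231}{2518}$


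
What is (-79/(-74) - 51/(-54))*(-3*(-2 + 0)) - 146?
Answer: -14866/111 ≈ -133.93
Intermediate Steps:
(-79/(-74) - 51/(-54))*(-3*(-2 + 0)) - 146 = (-79*(-1/74) - 51*(-1/54))*(-3*(-2)) - 146 = (79/74 + 17/18)*6 - 146 = (670/333)*6 - 146 = 1340/111 - 146 = -14866/111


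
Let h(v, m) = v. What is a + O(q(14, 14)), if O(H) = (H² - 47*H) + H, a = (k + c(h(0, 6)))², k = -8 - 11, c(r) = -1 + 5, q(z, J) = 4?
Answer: 57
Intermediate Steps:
c(r) = 4
k = -19
a = 225 (a = (-19 + 4)² = (-15)² = 225)
O(H) = H² - 46*H
a + O(q(14, 14)) = 225 + 4*(-46 + 4) = 225 + 4*(-42) = 225 - 168 = 57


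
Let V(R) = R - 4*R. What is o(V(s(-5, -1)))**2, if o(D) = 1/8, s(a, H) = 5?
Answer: 1/64 ≈ 0.015625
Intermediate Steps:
V(R) = -3*R
o(D) = 1/8
o(V(s(-5, -1)))**2 = (1/8)**2 = 1/64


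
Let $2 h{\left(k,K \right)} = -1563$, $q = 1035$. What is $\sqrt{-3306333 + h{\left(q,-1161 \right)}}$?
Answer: $\frac{i \sqrt{13228458}}{2} \approx 1818.5 i$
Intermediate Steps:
$h{\left(k,K \right)} = - \frac{1563}{2}$ ($h{\left(k,K \right)} = \frac{1}{2} \left(-1563\right) = - \frac{1563}{2}$)
$\sqrt{-3306333 + h{\left(q,-1161 \right)}} = \sqrt{-3306333 - \frac{1563}{2}} = \sqrt{- \frac{6614229}{2}} = \frac{i \sqrt{13228458}}{2}$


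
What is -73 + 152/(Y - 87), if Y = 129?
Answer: -1457/21 ≈ -69.381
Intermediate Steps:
-73 + 152/(Y - 87) = -73 + 152/(129 - 87) = -73 + 152/42 = -73 + (1/42)*152 = -73 + 76/21 = -1457/21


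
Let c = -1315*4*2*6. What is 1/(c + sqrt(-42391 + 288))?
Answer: -63120/3984176503 - I*sqrt(42103)/3984176503 ≈ -1.5843e-5 - 5.1501e-8*I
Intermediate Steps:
c = -63120 (c = -10520*6 = -1315*48 = -63120)
1/(c + sqrt(-42391 + 288)) = 1/(-63120 + sqrt(-42391 + 288)) = 1/(-63120 + sqrt(-42103)) = 1/(-63120 + I*sqrt(42103))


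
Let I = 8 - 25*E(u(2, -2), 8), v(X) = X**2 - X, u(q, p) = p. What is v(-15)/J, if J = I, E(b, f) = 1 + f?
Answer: -240/217 ≈ -1.1060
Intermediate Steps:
I = -217 (I = 8 - 25*(1 + 8) = 8 - 25*9 = 8 - 225 = -217)
J = -217
v(-15)/J = -15*(-1 - 15)/(-217) = -15*(-16)*(-1/217) = 240*(-1/217) = -240/217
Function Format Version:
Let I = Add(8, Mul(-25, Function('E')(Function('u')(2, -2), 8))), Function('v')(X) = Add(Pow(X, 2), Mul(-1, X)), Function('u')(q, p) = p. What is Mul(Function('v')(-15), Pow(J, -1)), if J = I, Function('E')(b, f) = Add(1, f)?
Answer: Rational(-240, 217) ≈ -1.1060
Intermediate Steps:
I = -217 (I = Add(8, Mul(-25, Add(1, 8))) = Add(8, Mul(-25, 9)) = Add(8, -225) = -217)
J = -217
Mul(Function('v')(-15), Pow(J, -1)) = Mul(Mul(-15, Add(-1, -15)), Pow(-217, -1)) = Mul(Mul(-15, -16), Rational(-1, 217)) = Mul(240, Rational(-1, 217)) = Rational(-240, 217)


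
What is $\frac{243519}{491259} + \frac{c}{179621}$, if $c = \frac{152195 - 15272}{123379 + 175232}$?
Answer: $\frac{1451294303325194}{2927729321165181} \approx 0.49571$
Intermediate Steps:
$c = \frac{45641}{99537}$ ($c = \frac{136923}{298611} = 136923 \cdot \frac{1}{298611} = \frac{45641}{99537} \approx 0.45853$)
$\frac{243519}{491259} + \frac{c}{179621} = \frac{243519}{491259} + \frac{45641}{99537 \cdot 179621} = 243519 \cdot \frac{1}{491259} + \frac{45641}{99537} \cdot \frac{1}{179621} = \frac{81173}{163753} + \frac{45641}{17878935477} = \frac{1451294303325194}{2927729321165181}$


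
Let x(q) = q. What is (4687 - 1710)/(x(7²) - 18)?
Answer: 2977/31 ≈ 96.032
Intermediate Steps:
(4687 - 1710)/(x(7²) - 18) = (4687 - 1710)/(7² - 18) = 2977/(49 - 18) = 2977/31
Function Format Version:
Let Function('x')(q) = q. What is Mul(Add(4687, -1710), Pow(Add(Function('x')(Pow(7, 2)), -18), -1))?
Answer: Rational(2977, 31) ≈ 96.032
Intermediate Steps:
Mul(Add(4687, -1710), Pow(Add(Function('x')(Pow(7, 2)), -18), -1)) = Mul(Add(4687, -1710), Pow(Add(Pow(7, 2), -18), -1)) = Mul(2977, Pow(Add(49, -18), -1)) = Mul(2977, Pow(31, -1)) = Mul(2977, Rational(1, 31)) = Rational(2977, 31)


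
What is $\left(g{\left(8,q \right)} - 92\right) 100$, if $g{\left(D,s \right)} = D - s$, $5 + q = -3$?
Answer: $-7600$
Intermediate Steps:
$q = -8$ ($q = -5 - 3 = -8$)
$\left(g{\left(8,q \right)} - 92\right) 100 = \left(\left(8 - -8\right) - 92\right) 100 = \left(\left(8 + 8\right) - 92\right) 100 = \left(16 - 92\right) 100 = \left(-76\right) 100 = -7600$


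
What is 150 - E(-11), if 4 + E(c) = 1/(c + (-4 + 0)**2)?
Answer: 769/5 ≈ 153.80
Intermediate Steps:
E(c) = -4 + 1/(16 + c) (E(c) = -4 + 1/(c + (-4 + 0)**2) = -4 + 1/(c + (-4)**2) = -4 + 1/(c + 16) = -4 + 1/(16 + c))
150 - E(-11) = 150 - (-63 - 4*(-11))/(16 - 11) = 150 - (-63 + 44)/5 = 150 - (-19)/5 = 150 - 1*(-19/5) = 150 + 19/5 = 769/5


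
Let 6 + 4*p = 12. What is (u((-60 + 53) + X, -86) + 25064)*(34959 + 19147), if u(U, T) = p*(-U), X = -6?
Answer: 1357167851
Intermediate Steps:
p = 3/2 (p = -3/2 + (1/4)*12 = -3/2 + 3 = 3/2 ≈ 1.5000)
u(U, T) = -3*U/2 (u(U, T) = 3*(-U)/2 = -3*U/2)
(u((-60 + 53) + X, -86) + 25064)*(34959 + 19147) = (-3*((-60 + 53) - 6)/2 + 25064)*(34959 + 19147) = (-3*(-7 - 6)/2 + 25064)*54106 = (-3/2*(-13) + 25064)*54106 = (39/2 + 25064)*54106 = (50167/2)*54106 = 1357167851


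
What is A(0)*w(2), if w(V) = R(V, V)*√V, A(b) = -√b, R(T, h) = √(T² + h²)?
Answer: 0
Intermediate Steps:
w(V) = √2*√V*√(V²) (w(V) = √(V² + V²)*√V = √(2*V²)*√V = (√2*√(V²))*√V = √2*√V*√(V²))
A(0)*w(2) = (-√0)*(√2*√2*√(2²)) = (-1*0)*(√2*√2*√4) = 0*(√2*√2*2) = 0*4 = 0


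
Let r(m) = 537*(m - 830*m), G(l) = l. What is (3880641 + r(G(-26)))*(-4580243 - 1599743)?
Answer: -95512542648054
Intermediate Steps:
r(m) = -445173*m (r(m) = 537*(-829*m) = -445173*m)
(3880641 + r(G(-26)))*(-4580243 - 1599743) = (3880641 - 445173*(-26))*(-4580243 - 1599743) = (3880641 + 11574498)*(-6179986) = 15455139*(-6179986) = -95512542648054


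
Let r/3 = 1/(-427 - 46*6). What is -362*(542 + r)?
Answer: -137930326/703 ≈ -1.9620e+5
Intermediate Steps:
r = -3/703 (r = 3/(-427 - 46*6) = 3/(-427 - 276) = 3/(-703) = 3*(-1/703) = -3/703 ≈ -0.0042674)
-362*(542 + r) = -362*(542 - 3/703) = -362*381023/703 = -137930326/703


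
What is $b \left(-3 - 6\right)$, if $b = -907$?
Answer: $8163$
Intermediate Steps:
$b \left(-3 - 6\right) = - 907 \left(-3 - 6\right) = \left(-907\right) \left(-9\right) = 8163$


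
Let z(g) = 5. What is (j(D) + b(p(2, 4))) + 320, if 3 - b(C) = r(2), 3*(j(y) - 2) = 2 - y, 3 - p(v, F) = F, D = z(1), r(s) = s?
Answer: 322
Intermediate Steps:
D = 5
p(v, F) = 3 - F
j(y) = 8/3 - y/3 (j(y) = 2 + (2 - y)/3 = 2 + (2/3 - y/3) = 8/3 - y/3)
b(C) = 1 (b(C) = 3 - 1*2 = 3 - 2 = 1)
(j(D) + b(p(2, 4))) + 320 = ((8/3 - 1/3*5) + 1) + 320 = ((8/3 - 5/3) + 1) + 320 = (1 + 1) + 320 = 2 + 320 = 322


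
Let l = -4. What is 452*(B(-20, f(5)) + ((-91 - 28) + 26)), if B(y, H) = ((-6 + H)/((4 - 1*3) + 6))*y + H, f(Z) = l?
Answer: -216508/7 ≈ -30930.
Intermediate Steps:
f(Z) = -4
B(y, H) = H + y*(-6/7 + H/7) (B(y, H) = ((-6 + H)/((4 - 3) + 6))*y + H = ((-6 + H)/(1 + 6))*y + H = ((-6 + H)/7)*y + H = ((-6 + H)*(1/7))*y + H = (-6/7 + H/7)*y + H = y*(-6/7 + H/7) + H = H + y*(-6/7 + H/7))
452*(B(-20, f(5)) + ((-91 - 28) + 26)) = 452*((-4 - 6/7*(-20) + (1/7)*(-4)*(-20)) + ((-91 - 28) + 26)) = 452*((-4 + 120/7 + 80/7) + (-119 + 26)) = 452*(172/7 - 93) = 452*(-479/7) = -216508/7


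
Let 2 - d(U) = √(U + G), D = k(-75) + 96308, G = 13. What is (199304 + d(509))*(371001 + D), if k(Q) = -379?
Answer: 93061950580 - 1400790*√58 ≈ 9.3051e+10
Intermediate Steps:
D = 95929 (D = -379 + 96308 = 95929)
d(U) = 2 - √(13 + U) (d(U) = 2 - √(U + 13) = 2 - √(13 + U))
(199304 + d(509))*(371001 + D) = (199304 + (2 - √(13 + 509)))*(371001 + 95929) = (199304 + (2 - √522))*466930 = (199304 + (2 - 3*√58))*466930 = (199306 - 3*√58)*466930 = 93061950580 - 1400790*√58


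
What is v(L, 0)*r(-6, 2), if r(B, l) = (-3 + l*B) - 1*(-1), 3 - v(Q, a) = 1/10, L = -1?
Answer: -203/5 ≈ -40.600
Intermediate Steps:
v(Q, a) = 29/10 (v(Q, a) = 3 - 1/10 = 29/10)
r(B, l) = -2 + B*l (r(B, l) = (-3 + B*l) + 1 = -2 + B*l)
v(L, 0)*r(-6, 2) = 29*(-2 - 6*2)/10 = 29*(-2 - 12)/10 = (29/10)*(-14) = -203/5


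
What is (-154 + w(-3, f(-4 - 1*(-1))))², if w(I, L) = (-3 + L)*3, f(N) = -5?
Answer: 31684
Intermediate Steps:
w(I, L) = -9 + 3*L
(-154 + w(-3, f(-4 - 1*(-1))))² = (-154 + (-9 + 3*(-5)))² = (-154 + (-9 - 15))² = (-154 - 24)² = (-178)² = 31684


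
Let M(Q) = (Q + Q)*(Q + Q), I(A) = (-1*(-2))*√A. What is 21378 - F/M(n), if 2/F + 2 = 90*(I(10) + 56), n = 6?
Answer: 19284409359433/902067984 + 5*√10/50114888 ≈ 21378.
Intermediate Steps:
I(A) = 2*√A
M(Q) = 4*Q² (M(Q) = (2*Q)*(2*Q) = 4*Q²)
F = 2/(5038 + 180*√10) (F = 2/(-2 + 90*(2*√10 + 56)) = 2/(-2 + 90*(56 + 2*√10)) = 2/(-2 + (5040 + 180*√10)) = 2/(5038 + 180*√10) ≈ 0.00035668)
21378 - F/M(n) = 21378 - (2519/6264361 - 90*√10/6264361)/(4*6²) = 21378 - (2519/6264361 - 90*√10/6264361)/(4*36) = 21378 - (2519/6264361 - 90*√10/6264361)/144 = 21378 - (2519/902067984 - 5*√10/50114888) = 21378 + (-2519/902067984 + 5*√10/50114888) = 19284409359433/902067984 + 5*√10/50114888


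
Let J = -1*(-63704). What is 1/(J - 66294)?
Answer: -1/2590 ≈ -0.00038610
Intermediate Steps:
J = 63704
1/(J - 66294) = 1/(63704 - 66294) = 1/(-2590) = -1/2590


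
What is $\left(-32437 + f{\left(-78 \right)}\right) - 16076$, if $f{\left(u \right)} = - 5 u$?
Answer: $-48123$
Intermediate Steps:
$\left(-32437 + f{\left(-78 \right)}\right) - 16076 = \left(-32437 - -390\right) - 16076 = \left(-32437 + 390\right) - 16076 = -32047 - 16076 = -48123$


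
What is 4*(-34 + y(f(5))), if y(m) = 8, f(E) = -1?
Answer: -104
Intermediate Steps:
4*(-34 + y(f(5))) = 4*(-34 + 8) = 4*(-26) = -104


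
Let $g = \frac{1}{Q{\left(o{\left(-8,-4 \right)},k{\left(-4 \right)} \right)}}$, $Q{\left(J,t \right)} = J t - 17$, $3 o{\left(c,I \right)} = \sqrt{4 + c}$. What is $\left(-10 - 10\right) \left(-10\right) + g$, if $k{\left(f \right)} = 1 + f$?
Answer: $\frac{58583}{293} + \frac{2 i}{293} \approx 199.94 + 0.0068259 i$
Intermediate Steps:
$o{\left(c,I \right)} = \frac{\sqrt{4 + c}}{3}$
$Q{\left(J,t \right)} = -17 + J t$
$g = \frac{-17 + 2 i}{293}$ ($g = \frac{1}{-17 + \frac{\sqrt{4 - 8}}{3} \left(1 - 4\right)} = \frac{1}{-17 + \frac{\sqrt{-4}}{3} \left(-3\right)} = \frac{1}{-17 + \frac{2 i}{3} \left(-3\right)} = \frac{1}{-17 - 2 i} = \frac{-17 + 2 i}{293} \approx -0.05802 + 0.0068259 i$)
$\left(-10 - 10\right) \left(-10\right) + g = \left(-10 - 10\right) \left(-10\right) - \left(\frac{17}{293} - \frac{2 i}{293}\right) = \left(-20\right) \left(-10\right) - \left(\frac{17}{293} - \frac{2 i}{293}\right) = 200 - \left(\frac{17}{293} - \frac{2 i}{293}\right) = \frac{58583}{293} + \frac{2 i}{293}$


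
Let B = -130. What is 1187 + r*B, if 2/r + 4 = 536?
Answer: 157806/133 ≈ 1186.5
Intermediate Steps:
r = 1/266 (r = 2/(-4 + 536) = 2/532 = 2*(1/532) = 1/266 ≈ 0.0037594)
1187 + r*B = 1187 + (1/266)*(-130) = 1187 - 65/133 = 157806/133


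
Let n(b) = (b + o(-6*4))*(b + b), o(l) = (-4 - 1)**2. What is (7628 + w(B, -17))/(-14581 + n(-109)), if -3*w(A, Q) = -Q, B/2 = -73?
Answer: 1759/861 ≈ 2.0430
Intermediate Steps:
B = -146 (B = 2*(-73) = -146)
w(A, Q) = Q/3 (w(A, Q) = -(-1)*Q/3 = Q/3)
o(l) = 25 (o(l) = (-5)**2 = 25)
n(b) = 2*b*(25 + b) (n(b) = (b + 25)*(b + b) = (25 + b)*(2*b) = 2*b*(25 + b))
(7628 + w(B, -17))/(-14581 + n(-109)) = (7628 + (1/3)*(-17))/(-14581 + 2*(-109)*(25 - 109)) = (7628 - 17/3)/(-14581 + 2*(-109)*(-84)) = 22867/(3*(-14581 + 18312)) = (22867/3)/3731 = (22867/3)*(1/3731) = 1759/861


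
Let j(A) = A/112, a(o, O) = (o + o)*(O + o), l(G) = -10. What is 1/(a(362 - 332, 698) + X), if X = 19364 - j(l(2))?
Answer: 56/3530469 ≈ 1.5862e-5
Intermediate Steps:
a(o, O) = 2*o*(O + o) (a(o, O) = (2*o)*(O + o) = 2*o*(O + o))
j(A) = A/112 (j(A) = A*(1/112) = A/112)
X = 1084389/56 (X = 19364 - (-10)/112 = 19364 - 1*(-5/56) = 19364 + 5/56 = 1084389/56 ≈ 19364.)
1/(a(362 - 332, 698) + X) = 1/(2*(362 - 332)*(698 + (362 - 332)) + 1084389/56) = 1/(2*30*(698 + 30) + 1084389/56) = 1/(2*30*728 + 1084389/56) = 1/(43680 + 1084389/56) = 1/(3530469/56) = 56/3530469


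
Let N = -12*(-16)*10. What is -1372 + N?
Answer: 548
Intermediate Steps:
N = 1920 (N = 192*10 = 1920)
-1372 + N = -1372 + 1920 = 548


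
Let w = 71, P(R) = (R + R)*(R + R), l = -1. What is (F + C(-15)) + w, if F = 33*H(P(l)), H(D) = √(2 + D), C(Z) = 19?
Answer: 90 + 33*√6 ≈ 170.83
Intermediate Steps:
P(R) = 4*R² (P(R) = (2*R)*(2*R) = 4*R²)
F = 33*√6 (F = 33*√(2 + 4*(-1)²) = 33*√(2 + 4*1) = 33*√(2 + 4) = 33*√6 ≈ 80.833)
(F + C(-15)) + w = (33*√6 + 19) + 71 = (19 + 33*√6) + 71 = 90 + 33*√6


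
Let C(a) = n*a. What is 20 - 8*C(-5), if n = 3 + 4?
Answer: 300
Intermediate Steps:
n = 7
C(a) = 7*a
20 - 8*C(-5) = 20 - 56*(-5) = 20 - 8*(-35) = 20 + 280 = 300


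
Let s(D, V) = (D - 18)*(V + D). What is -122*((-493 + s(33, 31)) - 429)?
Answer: -4636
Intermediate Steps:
s(D, V) = (-18 + D)*(D + V)
-122*((-493 + s(33, 31)) - 429) = -122*((-493 + (33**2 - 18*33 - 18*31 + 33*31)) - 429) = -122*((-493 + (1089 - 594 - 558 + 1023)) - 429) = -122*((-493 + 960) - 429) = -122*(467 - 429) = -122*38 = -4636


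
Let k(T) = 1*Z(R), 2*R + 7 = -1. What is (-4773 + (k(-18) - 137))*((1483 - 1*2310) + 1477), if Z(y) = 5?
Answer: -3188250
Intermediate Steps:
R = -4 (R = -7/2 + (1/2)*(-1) = -7/2 - 1/2 = -4)
k(T) = 5 (k(T) = 1*5 = 5)
(-4773 + (k(-18) - 137))*((1483 - 1*2310) + 1477) = (-4773 + (5 - 137))*((1483 - 1*2310) + 1477) = (-4773 - 132)*((1483 - 2310) + 1477) = -4905*(-827 + 1477) = -4905*650 = -3188250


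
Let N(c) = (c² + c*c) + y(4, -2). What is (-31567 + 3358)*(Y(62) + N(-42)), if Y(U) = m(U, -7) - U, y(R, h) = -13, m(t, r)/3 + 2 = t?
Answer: -102483297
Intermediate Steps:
m(t, r) = -6 + 3*t
N(c) = -13 + 2*c² (N(c) = (c² + c*c) - 13 = (c² + c²) - 13 = 2*c² - 13 = -13 + 2*c²)
Y(U) = -6 + 2*U (Y(U) = (-6 + 3*U) - U = -6 + 2*U)
(-31567 + 3358)*(Y(62) + N(-42)) = (-31567 + 3358)*((-6 + 2*62) + (-13 + 2*(-42)²)) = -28209*((-6 + 124) + (-13 + 2*1764)) = -28209*(118 + (-13 + 3528)) = -28209*(118 + 3515) = -28209*3633 = -102483297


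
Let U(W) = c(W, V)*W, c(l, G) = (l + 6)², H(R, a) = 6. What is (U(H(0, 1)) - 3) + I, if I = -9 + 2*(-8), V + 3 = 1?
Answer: 836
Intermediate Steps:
V = -2 (V = -3 + 1 = -2)
c(l, G) = (6 + l)²
I = -25 (I = -9 - 16 = -25)
U(W) = W*(6 + W)² (U(W) = (6 + W)²*W = W*(6 + W)²)
(U(H(0, 1)) - 3) + I = (6*(6 + 6)² - 3) - 25 = (6*12² - 3) - 25 = (6*144 - 3) - 25 = (864 - 3) - 25 = 861 - 25 = 836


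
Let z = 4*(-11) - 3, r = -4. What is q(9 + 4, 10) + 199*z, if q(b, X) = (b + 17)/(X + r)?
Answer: -9348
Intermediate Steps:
z = -47 (z = -44 - 3 = -47)
q(b, X) = (17 + b)/(-4 + X) (q(b, X) = (b + 17)/(X - 4) = (17 + b)/(-4 + X))
q(9 + 4, 10) + 199*z = (17 + (9 + 4))/(-4 + 10) + 199*(-47) = (17 + 13)/6 - 9353 = (⅙)*30 - 9353 = 5 - 9353 = -9348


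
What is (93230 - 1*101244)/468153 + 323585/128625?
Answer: 1432918931/573487425 ≈ 2.4986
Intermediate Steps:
(93230 - 1*101244)/468153 + 323585/128625 = (93230 - 101244)*(1/468153) + 323585*(1/128625) = -8014*1/468153 + 64717/25725 = -8014/468153 + 64717/25725 = 1432918931/573487425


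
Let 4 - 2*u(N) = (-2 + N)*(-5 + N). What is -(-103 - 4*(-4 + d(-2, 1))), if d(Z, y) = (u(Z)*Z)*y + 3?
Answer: 195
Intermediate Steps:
u(N) = 2 - (-5 + N)*(-2 + N)/2 (u(N) = 2 - (-2 + N)*(-5 + N)/2 = 2 - (-5 + N)*(-2 + N)/2)
d(Z, y) = 3 + Z*y*(-3 - Z²/2 + 7*Z/2) (d(Z, y) = ((-3 - Z²/2 + 7*Z/2)*Z)*y + 3 = (Z*(-3 - Z²/2 + 7*Z/2))*y + 3 = Z*y*(-3 - Z²/2 + 7*Z/2) + 3 = 3 + Z*y*(-3 - Z²/2 + 7*Z/2))
-(-103 - 4*(-4 + d(-2, 1))) = -(-103 - 4*(-4 + (3 - ½*(-2)*1*(6 + (-2)² - 7*(-2))))) = -(-103 - 4*(-4 + (3 - ½*(-2)*1*(6 + 4 + 14)))) = -(-103 - 4*(-4 + (3 - ½*(-2)*1*24))) = -(-103 - 4*(-4 + (3 + 24))) = -(-103 - 4*(-4 + 27)) = -(-103 - 4*23) = -(-103 - 92) = -1*(-195) = 195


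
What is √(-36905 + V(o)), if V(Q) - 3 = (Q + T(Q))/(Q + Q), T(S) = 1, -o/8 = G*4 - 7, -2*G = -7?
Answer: I*√28930783/28 ≈ 192.1*I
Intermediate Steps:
G = 7/2 (G = -½*(-7) = 7/2 ≈ 3.5000)
o = -56 (o = -8*((7/2)*4 - 7) = -8*(14 - 7) = -8*7 = -56)
V(Q) = 3 + (1 + Q)/(2*Q) (V(Q) = 3 + (Q + 1)/(Q + Q) = 3 + (1 + Q)/((2*Q)) = 3 + (1 + Q)*(1/(2*Q)) = 3 + (1 + Q)/(2*Q))
√(-36905 + V(o)) = √(-36905 + (½)*(1 + 7*(-56))/(-56)) = √(-36905 + (½)*(-1/56)*(1 - 392)) = √(-36905 + (½)*(-1/56)*(-391)) = √(-36905 + 391/112) = √(-4132969/112) = I*√28930783/28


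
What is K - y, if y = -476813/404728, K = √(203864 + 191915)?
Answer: 476813/404728 + √395779 ≈ 630.29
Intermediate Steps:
K = √395779 ≈ 629.11
y = -476813/404728 (y = -476813*1/404728 = -476813/404728 ≈ -1.1781)
K - y = √395779 - 1*(-476813/404728) = √395779 + 476813/404728 = 476813/404728 + √395779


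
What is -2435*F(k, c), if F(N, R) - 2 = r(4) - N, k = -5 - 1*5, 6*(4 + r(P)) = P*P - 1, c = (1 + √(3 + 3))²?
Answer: -51135/2 ≈ -25568.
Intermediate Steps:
c = (1 + √6)² ≈ 11.899
r(P) = -25/6 + P²/6 (r(P) = -4 + (P*P - 1)/6 = -4 + (P² - 1)/6 = -4 + (-1 + P²)/6 = -4 + (-⅙ + P²/6) = -25/6 + P²/6)
k = -10 (k = -5 - 5 = -10)
F(N, R) = ½ - N (F(N, R) = 2 + ((-25/6 + (⅙)*4²) - N) = 2 + ((-25/6 + (⅙)*16) - N) = 2 + ((-25/6 + 8/3) - N) = 2 + (-3/2 - N) = ½ - N)
-2435*F(k, c) = -2435*(½ - 1*(-10)) = -2435*(½ + 10) = -2435*21/2 = -51135/2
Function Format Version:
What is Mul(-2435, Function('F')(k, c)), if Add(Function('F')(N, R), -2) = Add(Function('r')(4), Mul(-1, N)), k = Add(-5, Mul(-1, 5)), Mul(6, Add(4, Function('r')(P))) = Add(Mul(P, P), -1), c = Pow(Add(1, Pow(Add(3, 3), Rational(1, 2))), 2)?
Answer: Rational(-51135, 2) ≈ -25568.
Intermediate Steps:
c = Pow(Add(1, Pow(6, Rational(1, 2))), 2) ≈ 11.899
Function('r')(P) = Add(Rational(-25, 6), Mul(Rational(1, 6), Pow(P, 2))) (Function('r')(P) = Add(-4, Mul(Rational(1, 6), Add(Mul(P, P), -1))) = Add(-4, Mul(Rational(1, 6), Add(Pow(P, 2), -1))) = Add(-4, Mul(Rational(1, 6), Add(-1, Pow(P, 2)))) = Add(-4, Add(Rational(-1, 6), Mul(Rational(1, 6), Pow(P, 2)))) = Add(Rational(-25, 6), Mul(Rational(1, 6), Pow(P, 2))))
k = -10 (k = Add(-5, -5) = -10)
Function('F')(N, R) = Add(Rational(1, 2), Mul(-1, N)) (Function('F')(N, R) = Add(2, Add(Add(Rational(-25, 6), Mul(Rational(1, 6), Pow(4, 2))), Mul(-1, N))) = Add(2, Add(Add(Rational(-25, 6), Mul(Rational(1, 6), 16)), Mul(-1, N))) = Add(2, Add(Add(Rational(-25, 6), Rational(8, 3)), Mul(-1, N))) = Add(2, Add(Rational(-3, 2), Mul(-1, N))) = Add(Rational(1, 2), Mul(-1, N)))
Mul(-2435, Function('F')(k, c)) = Mul(-2435, Add(Rational(1, 2), Mul(-1, -10))) = Mul(-2435, Add(Rational(1, 2), 10)) = Mul(-2435, Rational(21, 2)) = Rational(-51135, 2)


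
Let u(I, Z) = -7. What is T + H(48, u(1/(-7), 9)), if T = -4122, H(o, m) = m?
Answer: -4129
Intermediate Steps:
T + H(48, u(1/(-7), 9)) = -4122 - 7 = -4129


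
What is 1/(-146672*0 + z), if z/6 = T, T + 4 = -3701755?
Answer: -1/22210554 ≈ -4.5024e-8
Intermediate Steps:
T = -3701759 (T = -4 - 3701755 = -3701759)
z = -22210554 (z = 6*(-3701759) = -22210554)
1/(-146672*0 + z) = 1/(-146672*0 - 22210554) = 1/(0 - 22210554) = 1/(-22210554) = -1/22210554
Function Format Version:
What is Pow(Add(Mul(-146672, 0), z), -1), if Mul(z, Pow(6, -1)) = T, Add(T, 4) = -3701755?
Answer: Rational(-1, 22210554) ≈ -4.5024e-8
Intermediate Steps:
T = -3701759 (T = Add(-4, -3701755) = -3701759)
z = -22210554 (z = Mul(6, -3701759) = -22210554)
Pow(Add(Mul(-146672, 0), z), -1) = Pow(Add(Mul(-146672, 0), -22210554), -1) = Pow(Add(0, -22210554), -1) = Pow(-22210554, -1) = Rational(-1, 22210554)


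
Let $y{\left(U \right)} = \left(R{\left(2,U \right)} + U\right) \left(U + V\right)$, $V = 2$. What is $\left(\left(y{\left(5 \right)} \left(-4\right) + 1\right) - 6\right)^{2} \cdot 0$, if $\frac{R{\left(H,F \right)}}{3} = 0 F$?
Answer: $0$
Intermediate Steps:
$R{\left(H,F \right)} = 0$ ($R{\left(H,F \right)} = 3 \cdot 0 F = 3 \cdot 0 = 0$)
$y{\left(U \right)} = U \left(2 + U\right)$ ($y{\left(U \right)} = \left(0 + U\right) \left(U + 2\right) = U \left(2 + U\right)$)
$\left(\left(y{\left(5 \right)} \left(-4\right) + 1\right) - 6\right)^{2} \cdot 0 = \left(\left(5 \left(2 + 5\right) \left(-4\right) + 1\right) - 6\right)^{2} \cdot 0 = \left(\left(5 \cdot 7 \left(-4\right) + 1\right) - 6\right)^{2} \cdot 0 = \left(\left(35 \left(-4\right) + 1\right) - 6\right)^{2} \cdot 0 = \left(\left(-140 + 1\right) - 6\right)^{2} \cdot 0 = \left(-139 - 6\right)^{2} \cdot 0 = \left(-145\right)^{2} \cdot 0 = 21025 \cdot 0 = 0$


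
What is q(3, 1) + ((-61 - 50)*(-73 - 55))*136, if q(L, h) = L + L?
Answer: 1932294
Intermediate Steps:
q(L, h) = 2*L
q(3, 1) + ((-61 - 50)*(-73 - 55))*136 = 2*3 + ((-61 - 50)*(-73 - 55))*136 = 6 - 111*(-128)*136 = 6 + 14208*136 = 6 + 1932288 = 1932294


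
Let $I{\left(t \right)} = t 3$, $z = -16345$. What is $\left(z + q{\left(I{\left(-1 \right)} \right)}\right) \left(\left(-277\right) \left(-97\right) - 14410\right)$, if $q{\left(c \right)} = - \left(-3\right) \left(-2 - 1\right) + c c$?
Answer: $-203642355$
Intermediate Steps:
$I{\left(t \right)} = 3 t$
$q{\left(c \right)} = -9 + c^{2}$ ($q{\left(c \right)} = - \left(-3\right) \left(-3\right) + c^{2} = \left(-1\right) 9 + c^{2} = -9 + c^{2}$)
$\left(z + q{\left(I{\left(-1 \right)} \right)}\right) \left(\left(-277\right) \left(-97\right) - 14410\right) = \left(-16345 - \left(9 - \left(3 \left(-1\right)\right)^{2}\right)\right) \left(\left(-277\right) \left(-97\right) - 14410\right) = \left(-16345 - \left(9 - \left(-3\right)^{2}\right)\right) \left(26869 - 14410\right) = \left(-16345 + \left(-9 + 9\right)\right) 12459 = \left(-16345 + 0\right) 12459 = \left(-16345\right) 12459 = -203642355$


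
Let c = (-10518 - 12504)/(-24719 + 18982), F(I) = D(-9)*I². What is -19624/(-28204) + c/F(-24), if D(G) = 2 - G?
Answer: 901482943/1294450784 ≈ 0.69642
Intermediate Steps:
F(I) = 11*I² (F(I) = (2 - 1*(-9))*I² = (2 + 9)*I² = 11*I²)
c = 23022/5737 (c = -23022/(-5737) = -23022*(-1/5737) = 23022/5737 ≈ 4.0129)
-19624/(-28204) + c/F(-24) = -19624/(-28204) + 23022/(5737*((11*(-24)²))) = -19624*(-1/28204) + 23022/(5737*((11*576))) = 446/641 + (23022/5737)/6336 = 446/641 + (23022/5737)*(1/6336) = 446/641 + 1279/2019424 = 901482943/1294450784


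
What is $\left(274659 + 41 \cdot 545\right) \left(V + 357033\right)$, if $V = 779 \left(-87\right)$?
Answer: $85911377040$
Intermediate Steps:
$V = -67773$
$\left(274659 + 41 \cdot 545\right) \left(V + 357033\right) = \left(274659 + 41 \cdot 545\right) \left(-67773 + 357033\right) = \left(274659 + 22345\right) 289260 = 297004 \cdot 289260 = 85911377040$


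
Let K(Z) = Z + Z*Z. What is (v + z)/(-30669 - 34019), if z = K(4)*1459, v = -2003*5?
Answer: -19165/64688 ≈ -0.29627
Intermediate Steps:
v = -10015
K(Z) = Z + Z**2
z = 29180 (z = (4*(1 + 4))*1459 = (4*5)*1459 = 20*1459 = 29180)
(v + z)/(-30669 - 34019) = (-10015 + 29180)/(-30669 - 34019) = 19165/(-64688) = 19165*(-1/64688) = -19165/64688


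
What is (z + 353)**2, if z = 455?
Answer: 652864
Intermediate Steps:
(z + 353)**2 = (455 + 353)**2 = 808**2 = 652864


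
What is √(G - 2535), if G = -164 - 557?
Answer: 2*I*√814 ≈ 57.061*I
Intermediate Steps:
G = -721
√(G - 2535) = √(-721 - 2535) = √(-3256) = 2*I*√814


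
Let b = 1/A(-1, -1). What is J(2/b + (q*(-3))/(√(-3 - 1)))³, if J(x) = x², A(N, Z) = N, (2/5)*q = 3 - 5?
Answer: -100529/64 + 1749645*I/8 ≈ -1570.8 + 2.1871e+5*I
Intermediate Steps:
q = -5 (q = 5*(3 - 5)/2 = (5/2)*(-2) = -5)
b = -1 (b = 1/(-1) = -1)
J(2/b + (q*(-3))/(√(-3 - 1)))³ = ((2/(-1) + (-5*(-3))/(√(-3 - 1)))²)³ = ((2*(-1) + 15/(√(-4)))²)³ = ((-2 + 15/((2*I)))²)³ = ((-2 + 15*(-I/2))²)³ = ((-2 - 15*I/2)²)³ = (-2 - 15*I/2)⁶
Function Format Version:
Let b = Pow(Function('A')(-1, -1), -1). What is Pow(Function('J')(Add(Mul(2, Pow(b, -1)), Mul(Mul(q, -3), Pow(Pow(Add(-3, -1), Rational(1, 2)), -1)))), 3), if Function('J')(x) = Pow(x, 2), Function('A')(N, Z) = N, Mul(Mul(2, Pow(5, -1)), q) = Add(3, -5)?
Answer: Add(Rational(-100529, 64), Mul(Rational(1749645, 8), I)) ≈ Add(-1570.8, Mul(2.1871e+5, I))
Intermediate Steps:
q = -5 (q = Mul(Rational(5, 2), Add(3, -5)) = Mul(Rational(5, 2), -2) = -5)
b = -1 (b = Pow(-1, -1) = -1)
Pow(Function('J')(Add(Mul(2, Pow(b, -1)), Mul(Mul(q, -3), Pow(Pow(Add(-3, -1), Rational(1, 2)), -1)))), 3) = Pow(Pow(Add(Mul(2, Pow(-1, -1)), Mul(Mul(-5, -3), Pow(Pow(Add(-3, -1), Rational(1, 2)), -1))), 2), 3) = Pow(Pow(Add(Mul(2, -1), Mul(15, Pow(Pow(-4, Rational(1, 2)), -1))), 2), 3) = Pow(Pow(Add(-2, Mul(15, Pow(Mul(2, I), -1))), 2), 3) = Pow(Pow(Add(-2, Mul(15, Mul(Rational(-1, 2), I))), 2), 3) = Pow(Pow(Add(-2, Mul(Rational(-15, 2), I)), 2), 3) = Pow(Add(-2, Mul(Rational(-15, 2), I)), 6)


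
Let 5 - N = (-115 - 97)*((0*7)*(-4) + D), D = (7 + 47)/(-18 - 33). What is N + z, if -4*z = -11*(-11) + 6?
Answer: -17083/68 ≈ -251.22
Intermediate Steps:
z = -127/4 (z = -(-11*(-11) + 6)/4 = -(121 + 6)/4 = -¼*127 = -127/4 ≈ -31.750)
D = -18/17 (D = 54/(-51) = 54*(-1/51) = -18/17 ≈ -1.0588)
N = -3731/17 (N = 5 - (-115 - 97)*((0*7)*(-4) - 18/17) = 5 - (-212)*(0*(-4) - 18/17) = 5 - (-212)*(0 - 18/17) = 5 - (-212)*(-18)/17 = 5 - 1*3816/17 = 5 - 3816/17 = -3731/17 ≈ -219.47)
N + z = -3731/17 - 127/4 = -17083/68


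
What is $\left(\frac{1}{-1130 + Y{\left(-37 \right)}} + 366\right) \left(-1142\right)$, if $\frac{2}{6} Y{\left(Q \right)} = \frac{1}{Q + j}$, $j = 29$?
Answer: $- \frac{3779711660}{9043} \approx -4.1797 \cdot 10^{5}$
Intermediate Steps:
$Y{\left(Q \right)} = \frac{3}{29 + Q}$ ($Y{\left(Q \right)} = \frac{3}{Q + 29} = \frac{3}{29 + Q}$)
$\left(\frac{1}{-1130 + Y{\left(-37 \right)}} + 366\right) \left(-1142\right) = \left(\frac{1}{-1130 + \frac{3}{29 - 37}} + 366\right) \left(-1142\right) = \left(\frac{1}{-1130 + \frac{3}{-8}} + 366\right) \left(-1142\right) = \left(\frac{1}{-1130 + 3 \left(- \frac{1}{8}\right)} + 366\right) \left(-1142\right) = \left(\frac{1}{-1130 - \frac{3}{8}} + 366\right) \left(-1142\right) = \left(\frac{1}{- \frac{9043}{8}} + 366\right) \left(-1142\right) = \left(- \frac{8}{9043} + 366\right) \left(-1142\right) = \frac{3309730}{9043} \left(-1142\right) = - \frac{3779711660}{9043}$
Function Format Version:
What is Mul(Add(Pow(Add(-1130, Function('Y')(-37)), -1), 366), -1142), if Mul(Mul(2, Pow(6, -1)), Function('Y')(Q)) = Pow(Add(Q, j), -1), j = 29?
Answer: Rational(-3779711660, 9043) ≈ -4.1797e+5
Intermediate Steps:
Function('Y')(Q) = Mul(3, Pow(Add(29, Q), -1)) (Function('Y')(Q) = Mul(3, Pow(Add(Q, 29), -1)) = Mul(3, Pow(Add(29, Q), -1)))
Mul(Add(Pow(Add(-1130, Function('Y')(-37)), -1), 366), -1142) = Mul(Add(Pow(Add(-1130, Mul(3, Pow(Add(29, -37), -1))), -1), 366), -1142) = Mul(Add(Pow(Add(-1130, Mul(3, Pow(-8, -1))), -1), 366), -1142) = Mul(Add(Pow(Add(-1130, Mul(3, Rational(-1, 8))), -1), 366), -1142) = Mul(Add(Pow(Add(-1130, Rational(-3, 8)), -1), 366), -1142) = Mul(Add(Pow(Rational(-9043, 8), -1), 366), -1142) = Mul(Add(Rational(-8, 9043), 366), -1142) = Mul(Rational(3309730, 9043), -1142) = Rational(-3779711660, 9043)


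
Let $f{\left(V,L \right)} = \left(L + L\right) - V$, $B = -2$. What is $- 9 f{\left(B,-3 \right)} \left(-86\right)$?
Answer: $-3096$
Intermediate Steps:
$f{\left(V,L \right)} = - V + 2 L$ ($f{\left(V,L \right)} = 2 L - V = - V + 2 L$)
$- 9 f{\left(B,-3 \right)} \left(-86\right) = - 9 \left(\left(-1\right) \left(-2\right) + 2 \left(-3\right)\right) \left(-86\right) = - 9 \left(2 - 6\right) \left(-86\right) = \left(-9\right) \left(-4\right) \left(-86\right) = 36 \left(-86\right) = -3096$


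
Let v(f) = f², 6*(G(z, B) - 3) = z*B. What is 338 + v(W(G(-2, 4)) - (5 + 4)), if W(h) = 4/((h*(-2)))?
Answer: 11051/25 ≈ 442.04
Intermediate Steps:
G(z, B) = 3 + B*z/6 (G(z, B) = 3 + (z*B)/6 = 3 + (B*z)/6 = 3 + B*z/6)
W(h) = -2/h (W(h) = 4/((-2*h)) = 4*(-1/(2*h)) = -2/h)
338 + v(W(G(-2, 4)) - (5 + 4)) = 338 + (-2/(3 + (⅙)*4*(-2)) - (5 + 4))² = 338 + (-2/(3 - 4/3) - 1*9)² = 338 + (-2/5/3 - 9)² = 338 + (-2*⅗ - 9)² = 338 + (-6/5 - 9)² = 338 + (-51/5)² = 338 + 2601/25 = 11051/25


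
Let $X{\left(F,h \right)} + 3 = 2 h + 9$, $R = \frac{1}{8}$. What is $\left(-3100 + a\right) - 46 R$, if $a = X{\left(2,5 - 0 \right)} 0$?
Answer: $- \frac{12423}{4} \approx -3105.8$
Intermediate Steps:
$R = \frac{1}{8} \approx 0.125$
$X{\left(F,h \right)} = 6 + 2 h$ ($X{\left(F,h \right)} = -3 + \left(2 h + 9\right) = -3 + \left(9 + 2 h\right) = 6 + 2 h$)
$a = 0$ ($a = \left(6 + 2 \left(5 - 0\right)\right) 0 = \left(6 + 2 \left(5 + 0\right)\right) 0 = \left(6 + 2 \cdot 5\right) 0 = \left(6 + 10\right) 0 = 16 \cdot 0 = 0$)
$\left(-3100 + a\right) - 46 R = \left(-3100 + 0\right) - \frac{23}{4} = -3100 - \frac{23}{4} = - \frac{12423}{4}$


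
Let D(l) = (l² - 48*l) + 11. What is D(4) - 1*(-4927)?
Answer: 4762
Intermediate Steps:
D(l) = 11 + l² - 48*l
D(4) - 1*(-4927) = (11 + 4² - 48*4) - 1*(-4927) = (11 + 16 - 192) + 4927 = -165 + 4927 = 4762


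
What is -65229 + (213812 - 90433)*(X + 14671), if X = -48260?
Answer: -4144242460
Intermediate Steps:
-65229 + (213812 - 90433)*(X + 14671) = -65229 + (213812 - 90433)*(-48260 + 14671) = -65229 + 123379*(-33589) = -65229 - 4144177231 = -4144242460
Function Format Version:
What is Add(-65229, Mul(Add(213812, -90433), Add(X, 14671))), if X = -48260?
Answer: -4144242460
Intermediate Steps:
Add(-65229, Mul(Add(213812, -90433), Add(X, 14671))) = Add(-65229, Mul(Add(213812, -90433), Add(-48260, 14671))) = Add(-65229, Mul(123379, -33589)) = Add(-65229, -4144177231) = -4144242460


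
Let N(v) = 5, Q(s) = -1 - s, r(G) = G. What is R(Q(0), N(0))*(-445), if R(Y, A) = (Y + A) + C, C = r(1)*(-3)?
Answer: -445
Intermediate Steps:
C = -3 (C = 1*(-3) = -3)
R(Y, A) = -3 + A + Y (R(Y, A) = (Y + A) - 3 = (A + Y) - 3 = -3 + A + Y)
R(Q(0), N(0))*(-445) = (-3 + 5 + (-1 - 1*0))*(-445) = (-3 + 5 + (-1 + 0))*(-445) = (-3 + 5 - 1)*(-445) = 1*(-445) = -445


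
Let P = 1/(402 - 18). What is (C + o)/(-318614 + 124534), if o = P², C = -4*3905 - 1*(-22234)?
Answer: -195054797/5723652096 ≈ -0.034079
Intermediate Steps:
C = 6614 (C = -15620 + 22234 = 6614)
P = 1/384 ≈ 0.0026042
o = 1/147456 (o = (1/384)² = 1/147456 ≈ 6.7817e-6)
(C + o)/(-318614 + 124534) = (6614 + 1/147456)/(-318614 + 124534) = (975273985/147456)/(-194080) = (975273985/147456)*(-1/194080) = -195054797/5723652096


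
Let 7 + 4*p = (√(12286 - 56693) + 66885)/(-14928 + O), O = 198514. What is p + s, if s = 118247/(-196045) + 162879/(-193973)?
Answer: -6662915800677933/2148093849111080 + 11*I*√367/734344 ≈ -3.1018 + 0.00028696*I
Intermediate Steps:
p = -93709/56488 + 11*I*√367/734344 (p = -7/4 + ((√(12286 - 56693) + 66885)/(-14928 + 198514))/4 = -7/4 + ((√(-44407) + 66885)/183586)/4 = -7/4 + ((11*I*√367 + 66885)*(1/183586))/4 = -7/4 + ((66885 + 11*I*√367)*(1/183586))/4 = -7/4 + (5145/14122 + 11*I*√367/183586)/4 = -7/4 + (5145/56488 + 11*I*√367/734344) = -93709/56488 + 11*I*√367/734344 ≈ -1.6589 + 0.00028696*I)
s = -54868338886/38027436785 (s = 118247*(-1/196045) + 162879*(-1/193973) = -118247/196045 - 162879/193973 = -54868338886/38027436785 ≈ -1.4429)
p + s = (-93709/56488 + 11*I*√367/734344) - 54868338886/38027436785 = -6662915800677933/2148093849111080 + 11*I*√367/734344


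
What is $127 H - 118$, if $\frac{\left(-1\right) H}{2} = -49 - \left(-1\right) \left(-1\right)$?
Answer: $12582$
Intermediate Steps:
$H = 100$ ($H = - 2 \left(-49 - \left(-1\right) \left(-1\right)\right) = - 2 \left(-49 - 1\right) = \left(-2\right) \left(-50\right) = 100$)
$127 H - 118 = 127 \cdot 100 - 118 = 12700 - 118 = 12582$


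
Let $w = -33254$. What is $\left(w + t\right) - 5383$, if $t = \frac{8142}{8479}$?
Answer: $- \frac{327594981}{8479} \approx -38636.0$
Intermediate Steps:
$t = \frac{8142}{8479}$ ($t = 8142 \cdot \frac{1}{8479} = \frac{8142}{8479} \approx 0.96025$)
$\left(w + t\right) - 5383 = \left(-33254 + \frac{8142}{8479}\right) - 5383 = - \frac{281952524}{8479} - 5383 = - \frac{327594981}{8479}$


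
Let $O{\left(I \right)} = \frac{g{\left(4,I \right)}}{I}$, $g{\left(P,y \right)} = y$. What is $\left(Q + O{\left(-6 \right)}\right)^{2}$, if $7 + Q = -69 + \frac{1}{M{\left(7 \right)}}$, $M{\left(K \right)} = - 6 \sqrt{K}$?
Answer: $\frac{1417501}{252} + \frac{25 \sqrt{7}}{7} \approx 5634.5$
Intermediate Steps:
$O{\left(I \right)} = 1$ ($O{\left(I \right)} = \frac{I}{I} = 1$)
$Q = -76 - \frac{\sqrt{7}}{42}$ ($Q = -7 - \left(69 - \frac{1}{\left(-6\right) \sqrt{7}}\right) = -7 - \left(69 + \frac{\sqrt{7}}{42}\right) = -76 - \frac{\sqrt{7}}{42} \approx -76.063$)
$\left(Q + O{\left(-6 \right)}\right)^{2} = \left(\left(-76 - \frac{\sqrt{7}}{42}\right) + 1\right)^{2} = \left(-75 - \frac{\sqrt{7}}{42}\right)^{2}$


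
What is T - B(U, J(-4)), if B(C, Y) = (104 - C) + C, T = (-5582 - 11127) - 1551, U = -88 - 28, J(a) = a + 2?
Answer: -18364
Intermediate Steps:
J(a) = 2 + a
U = -116
T = -18260 (T = -16709 - 1551 = -18260)
B(C, Y) = 104
T - B(U, J(-4)) = -18260 - 1*104 = -18260 - 104 = -18364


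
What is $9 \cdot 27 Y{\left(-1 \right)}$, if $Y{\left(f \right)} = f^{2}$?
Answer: $243$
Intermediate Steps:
$9 \cdot 27 Y{\left(-1 \right)} = 9 \cdot 27 \left(-1\right)^{2} = 243 \cdot 1 = 243$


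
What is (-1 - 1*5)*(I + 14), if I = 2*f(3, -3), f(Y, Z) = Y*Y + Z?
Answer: -156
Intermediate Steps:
f(Y, Z) = Z + Y² (f(Y, Z) = Y² + Z = Z + Y²)
I = 12 (I = 2*(-3 + 3²) = 2*(-3 + 9) = 2*6 = 12)
(-1 - 1*5)*(I + 14) = (-1 - 1*5)*(12 + 14) = (-1 - 5)*26 = -6*26 = -156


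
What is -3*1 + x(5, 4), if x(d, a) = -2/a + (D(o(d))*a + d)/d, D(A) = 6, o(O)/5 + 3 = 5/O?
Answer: 23/10 ≈ 2.3000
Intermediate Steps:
o(O) = -15 + 25/O (o(O) = -15 + 5*(5/O) = -15 + 25/O)
x(d, a) = -2/a + (d + 6*a)/d (x(d, a) = -2/a + (6*a + d)/d = -2/a + (d + 6*a)/d)
-3*1 + x(5, 4) = -3*1 + (1 - 2/4 + 6*4/5) = -3 + (1 - 2*1/4 + 6*4*(1/5)) = -3 + (1 - 1/2 + 24/5) = -3 + 53/10 = 23/10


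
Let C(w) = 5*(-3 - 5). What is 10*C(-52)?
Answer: -400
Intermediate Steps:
C(w) = -40 (C(w) = 5*(-8) = -40)
10*C(-52) = 10*(-40) = -400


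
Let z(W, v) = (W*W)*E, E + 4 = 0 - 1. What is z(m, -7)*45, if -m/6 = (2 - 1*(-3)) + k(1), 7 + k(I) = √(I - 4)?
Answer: -8100 + 32400*I*√3 ≈ -8100.0 + 56118.0*I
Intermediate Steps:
k(I) = -7 + √(-4 + I) (k(I) = -7 + √(I - 4) = -7 + √(-4 + I))
E = -5 (E = -4 + (0 - 1) = -4 - 1 = -5)
m = 12 - 6*I*√3 (m = -6*((2 - 1*(-3)) + (-7 + √(-4 + 1))) = -6*((2 + 3) + (-7 + √(-3))) = -6*(5 + (-7 + I*√3)) = -6*(-2 + I*√3) = 12 - 6*I*√3 ≈ 12.0 - 10.392*I)
z(W, v) = -5*W² (z(W, v) = (W*W)*(-5) = W²*(-5) = -5*W²)
z(m, -7)*45 = -5*(12 - 6*I*√3)²*45 = -225*(12 - 6*I*√3)²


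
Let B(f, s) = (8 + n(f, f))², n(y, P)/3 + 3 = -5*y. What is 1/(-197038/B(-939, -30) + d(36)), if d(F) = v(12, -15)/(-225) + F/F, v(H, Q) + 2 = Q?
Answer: 22315393800/23979279001 ≈ 0.93061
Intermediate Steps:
v(H, Q) = -2 + Q
n(y, P) = -9 - 15*y (n(y, P) = -9 + 3*(-5*y) = -9 - 15*y)
B(f, s) = (-1 - 15*f)² (B(f, s) = (8 + (-9 - 15*f))² = (-1 - 15*f)²)
d(F) = 242/225 (d(F) = (-2 - 15)/(-225) + F/F = -17*(-1/225) + 1 = 17/225 + 1 = 242/225)
1/(-197038/B(-939, -30) + d(36)) = 1/(-197038/(1 + 15*(-939))² + 242/225) = 1/(-197038/(1 - 14085)² + 242/225) = 1/(-197038/((-14084)²) + 242/225) = 1/(-197038/198359056 + 242/225) = 1/(-197038*1/198359056 + 242/225) = 1/(-98519/99179528 + 242/225) = 1/(23979279001/22315393800) = 22315393800/23979279001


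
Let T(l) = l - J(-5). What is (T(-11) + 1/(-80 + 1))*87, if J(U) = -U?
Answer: -110055/79 ≈ -1393.1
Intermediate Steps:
T(l) = -5 + l (T(l) = l - (-1)*(-5) = l - 1*5 = l - 5 = -5 + l)
(T(-11) + 1/(-80 + 1))*87 = ((-5 - 11) + 1/(-80 + 1))*87 = (-16 + 1/(-79))*87 = (-16 - 1/79)*87 = -1265/79*87 = -110055/79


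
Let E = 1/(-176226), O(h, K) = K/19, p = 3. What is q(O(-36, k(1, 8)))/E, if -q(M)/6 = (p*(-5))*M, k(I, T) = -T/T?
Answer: 15860340/19 ≈ 8.3476e+5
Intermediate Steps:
k(I, T) = -1 (k(I, T) = -1*1 = -1)
O(h, K) = K/19 (O(h, K) = K*(1/19) = K/19)
q(M) = 90*M (q(M) = -6*3*(-5)*M = -(-90)*M = 90*M)
E = -1/176226 ≈ -5.6745e-6
q(O(-36, k(1, 8)))/E = (90*((1/19)*(-1)))/(-1/176226) = (90*(-1/19))*(-176226) = -90/19*(-176226) = 15860340/19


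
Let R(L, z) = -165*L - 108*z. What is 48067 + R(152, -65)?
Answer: 30007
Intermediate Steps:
48067 + R(152, -65) = 48067 + (-165*152 - 108*(-65)) = 48067 + (-25080 + 7020) = 48067 - 18060 = 30007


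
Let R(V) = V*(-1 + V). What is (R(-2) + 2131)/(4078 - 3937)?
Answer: 2137/141 ≈ 15.156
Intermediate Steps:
(R(-2) + 2131)/(4078 - 3937) = (-2*(-1 - 2) + 2131)/(4078 - 3937) = (-2*(-3) + 2131)/141 = (6 + 2131)*(1/141) = 2137*(1/141) = 2137/141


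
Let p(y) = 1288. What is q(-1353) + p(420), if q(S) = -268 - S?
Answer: 2373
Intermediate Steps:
q(-1353) + p(420) = (-268 - 1*(-1353)) + 1288 = (-268 + 1353) + 1288 = 1085 + 1288 = 2373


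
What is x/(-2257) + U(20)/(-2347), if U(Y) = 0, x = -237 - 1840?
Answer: 2077/2257 ≈ 0.92025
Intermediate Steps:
x = -2077
x/(-2257) + U(20)/(-2347) = -2077/(-2257) + 0/(-2347) = -2077*(-1/2257) + 0*(-1/2347) = 2077/2257 + 0 = 2077/2257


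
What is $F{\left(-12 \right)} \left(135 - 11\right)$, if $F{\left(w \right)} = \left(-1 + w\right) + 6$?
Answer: $-868$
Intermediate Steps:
$F{\left(w \right)} = 5 + w$
$F{\left(-12 \right)} \left(135 - 11\right) = \left(5 - 12\right) \left(135 - 11\right) = \left(-7\right) 124 = -868$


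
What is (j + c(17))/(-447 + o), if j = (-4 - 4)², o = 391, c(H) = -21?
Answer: -43/56 ≈ -0.76786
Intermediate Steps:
j = 64 (j = (-8)² = 64)
(j + c(17))/(-447 + o) = (64 - 21)/(-447 + 391) = 43/(-56) = 43*(-1/56) = -43/56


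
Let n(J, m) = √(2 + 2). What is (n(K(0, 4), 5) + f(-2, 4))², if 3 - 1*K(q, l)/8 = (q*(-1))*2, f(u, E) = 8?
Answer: 100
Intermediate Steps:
K(q, l) = 24 + 16*q (K(q, l) = 24 - 8*q*(-1)*2 = 24 - 8*(-q)*2 = 24 - (-16)*q = 24 + 16*q)
n(J, m) = 2 (n(J, m) = √4 = 2)
(n(K(0, 4), 5) + f(-2, 4))² = (2 + 8)² = 10² = 100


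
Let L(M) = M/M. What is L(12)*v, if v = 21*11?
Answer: 231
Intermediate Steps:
L(M) = 1
v = 231
L(12)*v = 1*231 = 231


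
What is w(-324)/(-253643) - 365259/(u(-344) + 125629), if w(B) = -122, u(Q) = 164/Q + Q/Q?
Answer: -7966185309224/2740394228377 ≈ -2.9069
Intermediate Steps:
u(Q) = 1 + 164/Q (u(Q) = 164/Q + 1 = 1 + 164/Q)
w(-324)/(-253643) - 365259/(u(-344) + 125629) = -122/(-253643) - 365259/((164 - 344)/(-344) + 125629) = -122*(-1/253643) - 365259/(-1/344*(-180) + 125629) = 122/253643 - 365259/(45/86 + 125629) = 122/253643 - 365259/10804139/86 = 122/253643 - 365259*86/10804139 = 122/253643 - 31412274/10804139 = -7966185309224/2740394228377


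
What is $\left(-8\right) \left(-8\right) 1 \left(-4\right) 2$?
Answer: $-512$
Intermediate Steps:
$\left(-8\right) \left(-8\right) 1 \left(-4\right) 2 = 64 \left(\left(-4\right) 2\right) = 64 \left(-8\right) = -512$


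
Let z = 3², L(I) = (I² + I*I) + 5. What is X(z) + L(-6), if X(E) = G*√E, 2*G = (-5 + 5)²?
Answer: 77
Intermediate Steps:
G = 0 (G = (-5 + 5)²/2 = (½)*0² = (½)*0 = 0)
L(I) = 5 + 2*I² (L(I) = (I² + I²) + 5 = 2*I² + 5 = 5 + 2*I²)
z = 9
X(E) = 0 (X(E) = 0*√E = 0)
X(z) + L(-6) = 0 + (5 + 2*(-6)²) = 0 + (5 + 2*36) = 0 + (5 + 72) = 0 + 77 = 77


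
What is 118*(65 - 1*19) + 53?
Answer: 5481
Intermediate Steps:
118*(65 - 1*19) + 53 = 118*(65 - 19) + 53 = 118*46 + 53 = 5428 + 53 = 5481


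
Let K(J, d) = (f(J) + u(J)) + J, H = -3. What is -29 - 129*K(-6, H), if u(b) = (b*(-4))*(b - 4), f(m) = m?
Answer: 32479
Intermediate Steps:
u(b) = -4*b*(-4 + b) (u(b) = (-4*b)*(-4 + b) = -4*b*(-4 + b))
K(J, d) = 2*J + 4*J*(4 - J) (K(J, d) = (J + 4*J*(4 - J)) + J = 2*J + 4*J*(4 - J))
-29 - 129*K(-6, H) = -29 - 258*(-6)*(9 - 2*(-6)) = -29 - 258*(-6)*(9 + 12) = -29 - 258*(-6)*21 = -29 - 129*(-252) = -29 + 32508 = 32479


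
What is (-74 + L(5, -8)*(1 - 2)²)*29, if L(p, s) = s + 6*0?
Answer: -2378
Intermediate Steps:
L(p, s) = s (L(p, s) = s + 0 = s)
(-74 + L(5, -8)*(1 - 2)²)*29 = (-74 - 8*(1 - 2)²)*29 = (-74 - 8*(-1)²)*29 = (-74 - 8*1)*29 = (-74 - 8)*29 = -82*29 = -2378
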